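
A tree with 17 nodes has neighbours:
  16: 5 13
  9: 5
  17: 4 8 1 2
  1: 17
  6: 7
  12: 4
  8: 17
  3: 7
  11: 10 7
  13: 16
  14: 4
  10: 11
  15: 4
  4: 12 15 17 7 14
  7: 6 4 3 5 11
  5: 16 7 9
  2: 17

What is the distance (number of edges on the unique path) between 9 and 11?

3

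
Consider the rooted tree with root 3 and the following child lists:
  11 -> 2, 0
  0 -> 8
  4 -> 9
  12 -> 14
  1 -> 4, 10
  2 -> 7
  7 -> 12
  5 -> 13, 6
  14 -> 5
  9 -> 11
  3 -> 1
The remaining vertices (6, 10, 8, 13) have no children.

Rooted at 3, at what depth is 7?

6

3 → 1 → 4 → 9 → 11 → 2 → 7 — 6 edges.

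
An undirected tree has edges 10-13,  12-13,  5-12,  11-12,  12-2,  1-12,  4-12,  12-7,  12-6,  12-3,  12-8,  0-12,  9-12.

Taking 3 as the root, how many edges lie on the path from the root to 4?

2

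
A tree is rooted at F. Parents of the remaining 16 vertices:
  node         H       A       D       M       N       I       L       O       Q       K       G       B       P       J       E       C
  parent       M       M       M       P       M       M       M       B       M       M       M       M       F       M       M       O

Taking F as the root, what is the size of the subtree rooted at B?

3

B's subtree: {B, O, C}, size 3.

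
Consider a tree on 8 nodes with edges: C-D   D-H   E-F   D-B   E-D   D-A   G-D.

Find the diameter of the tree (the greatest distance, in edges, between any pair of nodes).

3

Starting from F, a farthest node is G at distance 3.
One longest path: F - E - D - G.
So the diameter is 3.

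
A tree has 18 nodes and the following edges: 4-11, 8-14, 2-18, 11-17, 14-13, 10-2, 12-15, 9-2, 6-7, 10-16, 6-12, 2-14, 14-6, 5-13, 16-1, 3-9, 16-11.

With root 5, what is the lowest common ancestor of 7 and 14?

14

Path 7→root: 7 6 14 13 5; path 14→root: 14 13 5.
First common node: 14.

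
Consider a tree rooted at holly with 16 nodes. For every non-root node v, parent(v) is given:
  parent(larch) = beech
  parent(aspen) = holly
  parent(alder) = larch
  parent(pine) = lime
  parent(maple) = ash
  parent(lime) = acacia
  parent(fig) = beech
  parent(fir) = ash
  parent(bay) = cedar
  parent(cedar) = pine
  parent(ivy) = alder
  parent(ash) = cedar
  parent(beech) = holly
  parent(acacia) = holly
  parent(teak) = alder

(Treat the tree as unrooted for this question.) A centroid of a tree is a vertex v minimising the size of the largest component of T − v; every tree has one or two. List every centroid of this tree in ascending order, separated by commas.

Removing holly splits the tree into components of sizes 8, 6, 1; the largest is 8 ≤ ⌊16/2⌋ = 8.
acacia is adjacent to holly and is also a centroid (the largest component after removing it is likewise 8).

acacia, holly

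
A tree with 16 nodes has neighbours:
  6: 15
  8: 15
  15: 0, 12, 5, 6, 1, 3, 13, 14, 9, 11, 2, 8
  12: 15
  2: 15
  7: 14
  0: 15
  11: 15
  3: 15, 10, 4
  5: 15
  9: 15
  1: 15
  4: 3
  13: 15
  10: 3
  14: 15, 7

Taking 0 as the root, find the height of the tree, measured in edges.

3

The longest root-to-leaf path is 0 → 15 → 14 → 7 (3 edges).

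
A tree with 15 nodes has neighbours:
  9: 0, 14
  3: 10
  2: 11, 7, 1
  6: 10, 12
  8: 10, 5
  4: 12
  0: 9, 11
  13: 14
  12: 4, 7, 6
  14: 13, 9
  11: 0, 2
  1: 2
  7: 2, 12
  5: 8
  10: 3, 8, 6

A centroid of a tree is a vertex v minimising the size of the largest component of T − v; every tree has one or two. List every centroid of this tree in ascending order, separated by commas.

If 7 is removed the pieces have sizes 7, 7, all ≤ ⌊15/2⌋ = 7.
Every other node leaves some component of size > 7, so the centroid is unique.

7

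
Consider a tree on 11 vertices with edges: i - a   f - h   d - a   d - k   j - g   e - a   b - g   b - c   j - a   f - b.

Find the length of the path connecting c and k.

6

Walking from c: c - b - g - j - a - d - k. Length 6.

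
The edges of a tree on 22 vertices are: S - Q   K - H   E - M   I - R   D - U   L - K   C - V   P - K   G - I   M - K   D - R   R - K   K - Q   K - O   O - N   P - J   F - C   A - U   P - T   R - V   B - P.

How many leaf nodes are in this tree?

Degree-1 nodes: A, B, E, F, G, H, J, L, N, S, T — 11 of them.

11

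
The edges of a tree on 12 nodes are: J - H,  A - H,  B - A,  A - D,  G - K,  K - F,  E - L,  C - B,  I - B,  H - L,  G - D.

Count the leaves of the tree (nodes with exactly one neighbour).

The leaves are C, E, F, I, J.
That is 5 leaves.

5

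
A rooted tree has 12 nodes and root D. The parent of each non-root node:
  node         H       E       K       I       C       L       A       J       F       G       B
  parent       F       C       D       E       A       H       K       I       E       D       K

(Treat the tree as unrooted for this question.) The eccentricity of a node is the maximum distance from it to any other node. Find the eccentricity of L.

The node farthest from L is G, via L–H–F–E–C–A–K–D–G — 8 edges.

8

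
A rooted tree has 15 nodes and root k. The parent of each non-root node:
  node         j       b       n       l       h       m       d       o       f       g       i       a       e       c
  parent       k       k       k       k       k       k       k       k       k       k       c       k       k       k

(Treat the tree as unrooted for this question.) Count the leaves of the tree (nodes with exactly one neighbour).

The leaves are a, b, d, e, f, g, h, i, j, l, m, n, o.
That is 13 leaves.

13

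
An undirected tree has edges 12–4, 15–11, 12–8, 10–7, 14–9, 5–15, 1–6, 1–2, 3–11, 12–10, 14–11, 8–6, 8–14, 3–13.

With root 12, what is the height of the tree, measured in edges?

5

A deepest node is 5, reached by 12 → 8 → 14 → 11 → 15 → 5.
That path has 5 edges, so the height is 5.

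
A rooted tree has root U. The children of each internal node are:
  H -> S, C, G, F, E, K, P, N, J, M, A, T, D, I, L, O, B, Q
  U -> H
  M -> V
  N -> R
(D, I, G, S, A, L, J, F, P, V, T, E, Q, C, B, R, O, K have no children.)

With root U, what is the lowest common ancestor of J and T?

H

Ancestors of J (toward the root): J, H, U.
Ancestors of T: T, H, U.
The deepest node appearing in both lists is H.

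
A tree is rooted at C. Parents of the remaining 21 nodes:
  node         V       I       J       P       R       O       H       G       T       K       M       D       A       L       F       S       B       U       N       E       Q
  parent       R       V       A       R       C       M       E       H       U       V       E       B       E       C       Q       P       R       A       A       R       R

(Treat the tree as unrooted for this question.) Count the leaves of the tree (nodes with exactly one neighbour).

The leaves are D, F, G, I, J, K, L, N, O, S, T.
That is 11 leaves.

11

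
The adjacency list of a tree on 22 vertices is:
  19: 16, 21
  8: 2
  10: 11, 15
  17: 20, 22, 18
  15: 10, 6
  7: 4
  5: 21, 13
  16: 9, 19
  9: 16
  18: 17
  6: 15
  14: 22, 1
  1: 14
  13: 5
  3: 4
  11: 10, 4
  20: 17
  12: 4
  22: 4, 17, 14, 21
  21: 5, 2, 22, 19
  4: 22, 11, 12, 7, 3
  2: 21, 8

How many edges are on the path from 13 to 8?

4

The path is 13 - 5 - 21 - 2 - 8, which has 4 edges.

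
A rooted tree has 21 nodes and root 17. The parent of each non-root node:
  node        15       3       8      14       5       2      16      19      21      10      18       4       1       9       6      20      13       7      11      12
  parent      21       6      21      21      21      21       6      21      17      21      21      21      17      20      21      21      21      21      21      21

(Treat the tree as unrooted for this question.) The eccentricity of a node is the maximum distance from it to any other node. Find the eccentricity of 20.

3

The node farthest from 20 is 1 (16, 3 also at distance 3), via 20 – 21 – 17 – 1 — 3 edges.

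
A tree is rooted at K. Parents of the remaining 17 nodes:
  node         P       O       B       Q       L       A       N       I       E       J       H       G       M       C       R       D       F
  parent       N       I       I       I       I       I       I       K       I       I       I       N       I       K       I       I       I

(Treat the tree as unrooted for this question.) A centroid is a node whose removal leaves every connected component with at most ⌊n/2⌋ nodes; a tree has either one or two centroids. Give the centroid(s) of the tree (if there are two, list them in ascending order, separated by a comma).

I

Removing I splits the tree into components of sizes 3, 2, 1, 1, 1, 1, 1, 1, 1, 1, 1, 1, 1, 1; the largest is 3 ≤ ⌊18/2⌋ = 9.
No neighbour of I does as well, so I is the unique centroid.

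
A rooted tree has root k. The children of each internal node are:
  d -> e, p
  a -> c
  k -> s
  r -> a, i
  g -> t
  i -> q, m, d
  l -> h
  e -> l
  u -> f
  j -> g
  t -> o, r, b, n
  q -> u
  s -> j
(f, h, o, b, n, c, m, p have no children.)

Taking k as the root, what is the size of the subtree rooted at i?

i's subtree: {i, q, d, m, u, e, p, f, l, h}, size 10.

10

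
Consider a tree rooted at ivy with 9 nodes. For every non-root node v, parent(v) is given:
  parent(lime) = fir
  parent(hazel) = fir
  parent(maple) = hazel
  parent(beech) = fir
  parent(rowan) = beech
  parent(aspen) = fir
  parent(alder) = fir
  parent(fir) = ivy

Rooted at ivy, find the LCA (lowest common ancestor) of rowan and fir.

fir

rowan's ancestor chain is rowan, beech, fir, ivy and fir's is fir, ivy; they first meet at fir.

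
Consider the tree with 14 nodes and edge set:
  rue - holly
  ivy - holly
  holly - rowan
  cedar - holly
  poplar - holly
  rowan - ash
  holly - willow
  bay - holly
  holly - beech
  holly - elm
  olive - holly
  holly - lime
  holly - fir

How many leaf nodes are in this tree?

12

Degree-1 nodes: ash, bay, beech, cedar, elm, fir, ivy, lime, olive, poplar, rue, willow — 12 of them.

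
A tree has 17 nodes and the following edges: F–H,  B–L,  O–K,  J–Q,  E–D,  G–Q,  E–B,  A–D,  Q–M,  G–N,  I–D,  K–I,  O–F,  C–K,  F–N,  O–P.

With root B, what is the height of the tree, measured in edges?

A deepest node is M, reached by B–E–D–I–K–O–F–N–G–Q–M.
That path has 10 edges, so the height is 10.

10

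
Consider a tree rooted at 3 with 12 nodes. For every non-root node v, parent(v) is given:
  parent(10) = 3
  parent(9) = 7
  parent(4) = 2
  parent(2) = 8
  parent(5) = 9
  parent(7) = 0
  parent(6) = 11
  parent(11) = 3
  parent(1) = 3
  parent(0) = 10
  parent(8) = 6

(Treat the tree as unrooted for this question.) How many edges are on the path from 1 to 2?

5

Walking from 1: 1 – 3 – 11 – 6 – 8 – 2. Length 5.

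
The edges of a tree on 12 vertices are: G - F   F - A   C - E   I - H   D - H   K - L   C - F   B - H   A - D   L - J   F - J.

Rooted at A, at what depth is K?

4

A – F – J – L – K — 4 edges.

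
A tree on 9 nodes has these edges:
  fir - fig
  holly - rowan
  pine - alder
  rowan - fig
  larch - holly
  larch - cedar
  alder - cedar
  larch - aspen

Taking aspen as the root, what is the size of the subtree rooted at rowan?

rowan's subtree: {rowan, fig, fir}, size 3.

3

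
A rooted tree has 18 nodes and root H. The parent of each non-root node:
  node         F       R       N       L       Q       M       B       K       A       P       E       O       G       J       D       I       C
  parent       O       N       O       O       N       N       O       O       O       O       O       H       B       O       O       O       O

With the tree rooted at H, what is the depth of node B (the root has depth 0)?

2

H–O–B — 2 edges.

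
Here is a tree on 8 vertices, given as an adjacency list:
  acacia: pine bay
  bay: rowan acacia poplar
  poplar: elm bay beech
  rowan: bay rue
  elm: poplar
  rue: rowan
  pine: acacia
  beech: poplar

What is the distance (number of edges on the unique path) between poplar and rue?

Walking from poplar: poplar - bay - rowan - rue. Length 3.

3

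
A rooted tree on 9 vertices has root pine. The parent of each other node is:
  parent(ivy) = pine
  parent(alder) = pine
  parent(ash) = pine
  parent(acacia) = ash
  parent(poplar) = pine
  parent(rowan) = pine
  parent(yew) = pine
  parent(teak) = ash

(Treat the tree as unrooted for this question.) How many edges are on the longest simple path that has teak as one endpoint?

3

The node farthest from teak is yew (rowan, alder, ivy, poplar also at distance 3), via teak–ash–pine–yew — 3 edges.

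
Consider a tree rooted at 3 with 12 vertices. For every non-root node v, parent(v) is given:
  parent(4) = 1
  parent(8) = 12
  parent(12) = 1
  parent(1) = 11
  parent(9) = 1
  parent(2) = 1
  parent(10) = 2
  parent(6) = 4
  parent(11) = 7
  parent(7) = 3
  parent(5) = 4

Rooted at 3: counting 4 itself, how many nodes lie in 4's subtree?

Descendants of 4 (including itself): 4, 6, 5. That's 3.

3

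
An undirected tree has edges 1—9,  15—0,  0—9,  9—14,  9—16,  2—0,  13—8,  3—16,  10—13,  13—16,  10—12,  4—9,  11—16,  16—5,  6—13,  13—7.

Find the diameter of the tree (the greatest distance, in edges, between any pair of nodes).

Starting from 12, a farthest node is 2 at distance 6.
One longest path: 12-10-13-16-9-0-2.
So the diameter is 6.

6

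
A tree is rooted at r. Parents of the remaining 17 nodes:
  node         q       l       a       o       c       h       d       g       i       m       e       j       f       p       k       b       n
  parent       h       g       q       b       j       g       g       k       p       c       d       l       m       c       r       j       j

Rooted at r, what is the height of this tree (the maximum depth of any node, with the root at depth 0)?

A deepest node is i, reached by r–k–g–l–j–c–p–i.
That path has 7 edges, so the height is 7.

7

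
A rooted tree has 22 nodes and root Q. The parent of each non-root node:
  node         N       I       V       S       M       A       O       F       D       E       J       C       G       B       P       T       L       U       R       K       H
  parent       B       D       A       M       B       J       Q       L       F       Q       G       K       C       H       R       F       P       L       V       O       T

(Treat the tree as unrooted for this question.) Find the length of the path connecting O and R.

7

O–K–C–G–J–A–V–R: 7 edges.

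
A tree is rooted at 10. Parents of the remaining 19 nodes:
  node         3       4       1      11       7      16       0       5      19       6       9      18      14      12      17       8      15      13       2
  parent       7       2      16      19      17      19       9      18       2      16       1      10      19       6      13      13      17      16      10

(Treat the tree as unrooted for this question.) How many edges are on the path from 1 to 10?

4

1–16–19–2–10: 4 edges.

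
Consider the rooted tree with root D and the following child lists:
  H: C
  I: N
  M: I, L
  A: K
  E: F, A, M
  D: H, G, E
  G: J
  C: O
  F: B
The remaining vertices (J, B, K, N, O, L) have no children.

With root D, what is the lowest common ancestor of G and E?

D

Path G→root: G D; path E→root: E D.
First common node: D.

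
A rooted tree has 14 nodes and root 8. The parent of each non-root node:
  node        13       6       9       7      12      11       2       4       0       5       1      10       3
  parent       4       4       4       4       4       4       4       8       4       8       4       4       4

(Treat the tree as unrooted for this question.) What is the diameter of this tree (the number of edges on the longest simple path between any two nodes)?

3

BFS from 5 reaches 9 last, at distance 3; BFS from 9 confirms no node is farther.
Path: 5-8-4-9.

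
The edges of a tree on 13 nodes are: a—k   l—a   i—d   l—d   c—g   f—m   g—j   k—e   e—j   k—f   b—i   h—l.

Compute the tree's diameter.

9

BFS from b reaches c last, at distance 9; BFS from c confirms no node is farther.
Path: b - i - d - l - a - k - e - j - g - c.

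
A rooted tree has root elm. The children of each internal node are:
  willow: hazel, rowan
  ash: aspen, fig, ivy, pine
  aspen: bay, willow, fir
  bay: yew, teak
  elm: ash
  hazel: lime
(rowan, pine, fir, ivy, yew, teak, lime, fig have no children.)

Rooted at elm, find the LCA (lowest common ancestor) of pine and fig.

Path pine→root: pine ash elm; path fig→root: fig ash elm.
First common node: ash.

ash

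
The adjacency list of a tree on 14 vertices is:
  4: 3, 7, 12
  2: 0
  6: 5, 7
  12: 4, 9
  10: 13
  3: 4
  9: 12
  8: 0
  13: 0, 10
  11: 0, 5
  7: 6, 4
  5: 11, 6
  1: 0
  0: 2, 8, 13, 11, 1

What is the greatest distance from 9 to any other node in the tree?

A farthest node from 9 is 10.
The path 9–12–4–7–6–5–11–0–13–10 has 9 edges.

9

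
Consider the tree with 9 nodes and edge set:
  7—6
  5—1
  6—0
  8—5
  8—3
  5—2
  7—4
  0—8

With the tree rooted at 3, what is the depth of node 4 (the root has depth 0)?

3–8–0–6–7–4 — 5 edges.

5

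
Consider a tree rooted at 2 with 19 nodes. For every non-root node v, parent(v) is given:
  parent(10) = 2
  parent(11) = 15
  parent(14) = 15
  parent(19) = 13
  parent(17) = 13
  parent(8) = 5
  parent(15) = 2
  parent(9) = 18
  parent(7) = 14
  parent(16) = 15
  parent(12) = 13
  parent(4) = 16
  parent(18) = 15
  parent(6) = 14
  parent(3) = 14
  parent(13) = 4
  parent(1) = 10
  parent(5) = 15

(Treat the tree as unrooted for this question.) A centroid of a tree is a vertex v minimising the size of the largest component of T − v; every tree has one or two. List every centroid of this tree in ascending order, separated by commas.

Removing 15 splits the tree into components of sizes 6, 4, 3, 2, 2, 1; the largest is 6 ≤ ⌊19/2⌋ = 9.
No neighbour of 15 does as well, so 15 is the unique centroid.

15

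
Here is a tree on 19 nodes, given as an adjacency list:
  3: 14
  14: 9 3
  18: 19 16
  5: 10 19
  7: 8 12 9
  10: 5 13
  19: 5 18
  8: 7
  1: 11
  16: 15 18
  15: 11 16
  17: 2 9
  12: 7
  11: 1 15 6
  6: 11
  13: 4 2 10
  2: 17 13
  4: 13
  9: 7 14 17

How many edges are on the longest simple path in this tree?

13

Starting from 1, a farthest node is 3 at distance 13.
One longest path: 1 - 11 - 15 - 16 - 18 - 19 - 5 - 10 - 13 - 2 - 17 - 9 - 14 - 3.
So the diameter is 13.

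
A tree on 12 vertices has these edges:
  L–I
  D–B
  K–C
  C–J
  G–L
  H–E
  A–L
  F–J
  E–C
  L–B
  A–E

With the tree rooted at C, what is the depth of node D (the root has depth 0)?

5

Climbing from D to the root: D → B → L → A → E → C. That's 5 steps.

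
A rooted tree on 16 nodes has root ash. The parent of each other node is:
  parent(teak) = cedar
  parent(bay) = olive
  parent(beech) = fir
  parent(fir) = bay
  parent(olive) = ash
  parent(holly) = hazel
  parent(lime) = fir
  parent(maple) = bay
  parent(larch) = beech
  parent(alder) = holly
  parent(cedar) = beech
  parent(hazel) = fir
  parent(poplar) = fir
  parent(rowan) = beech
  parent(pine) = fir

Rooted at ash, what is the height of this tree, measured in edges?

6

A deepest node is teak, reached by ash → olive → bay → fir → beech → cedar → teak.
That path has 6 edges, so the height is 6.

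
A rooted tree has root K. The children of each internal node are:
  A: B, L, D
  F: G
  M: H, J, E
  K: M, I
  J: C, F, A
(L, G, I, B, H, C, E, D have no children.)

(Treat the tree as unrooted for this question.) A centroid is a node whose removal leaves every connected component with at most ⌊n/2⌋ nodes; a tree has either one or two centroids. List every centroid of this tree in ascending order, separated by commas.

Removing J splits the tree into components of sizes 5, 4, 2, 1; the largest is 5 ≤ ⌊13/2⌋ = 6.
No neighbour of J does as well, so J is the unique centroid.

J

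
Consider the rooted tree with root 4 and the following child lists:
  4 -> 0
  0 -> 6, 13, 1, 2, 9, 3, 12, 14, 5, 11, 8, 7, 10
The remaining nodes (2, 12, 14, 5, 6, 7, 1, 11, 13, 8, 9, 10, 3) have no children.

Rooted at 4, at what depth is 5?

2

Climbing from 5 to the root: 5–0–4. That's 2 steps.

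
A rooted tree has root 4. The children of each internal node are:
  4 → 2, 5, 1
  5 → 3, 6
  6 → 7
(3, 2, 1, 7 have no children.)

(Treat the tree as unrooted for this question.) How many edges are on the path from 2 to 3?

Walking from 2: 2 – 4 – 5 – 3. Length 3.

3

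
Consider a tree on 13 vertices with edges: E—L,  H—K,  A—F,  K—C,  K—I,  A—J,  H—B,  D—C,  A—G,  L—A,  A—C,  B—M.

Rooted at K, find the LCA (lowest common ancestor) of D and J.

C

D's ancestor chain is D, C, K and J's is J, A, C, K; they first meet at C.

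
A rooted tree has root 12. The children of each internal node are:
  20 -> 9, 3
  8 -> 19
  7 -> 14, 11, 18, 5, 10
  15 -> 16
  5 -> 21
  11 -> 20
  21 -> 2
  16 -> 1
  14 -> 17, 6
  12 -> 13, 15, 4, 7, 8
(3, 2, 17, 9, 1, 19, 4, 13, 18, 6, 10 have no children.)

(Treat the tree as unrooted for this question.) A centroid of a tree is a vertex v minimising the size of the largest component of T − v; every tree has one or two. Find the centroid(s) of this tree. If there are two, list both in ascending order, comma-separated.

If 7 is removed the pieces have sizes 8, 4, 3, 3, 1, 1, all ≤ ⌊21/2⌋ = 10.
No neighbour of 7 does as well, so 7 is the unique centroid.

7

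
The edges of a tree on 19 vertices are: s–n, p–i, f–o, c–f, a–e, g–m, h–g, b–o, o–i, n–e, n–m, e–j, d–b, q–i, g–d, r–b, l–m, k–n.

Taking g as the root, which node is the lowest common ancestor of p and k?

Path p→root: p i o b d g; path k→root: k n m g.
First common node: g.

g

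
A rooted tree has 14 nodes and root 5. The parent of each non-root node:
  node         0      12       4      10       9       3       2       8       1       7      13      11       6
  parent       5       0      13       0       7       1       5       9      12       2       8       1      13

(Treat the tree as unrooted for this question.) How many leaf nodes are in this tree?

The leaves are 3, 4, 6, 10, 11.
That is 5 leaves.

5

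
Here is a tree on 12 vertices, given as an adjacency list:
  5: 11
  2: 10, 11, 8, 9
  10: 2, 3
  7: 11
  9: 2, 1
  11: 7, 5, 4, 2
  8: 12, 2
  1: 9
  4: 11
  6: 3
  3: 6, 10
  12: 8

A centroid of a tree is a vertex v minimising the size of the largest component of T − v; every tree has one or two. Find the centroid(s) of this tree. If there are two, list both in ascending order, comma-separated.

2

Removing 2 splits the tree into components of sizes 4, 3, 2, 2; the largest is 4 ≤ ⌊12/2⌋ = 6.
No neighbour of 2 does as well, so 2 is the unique centroid.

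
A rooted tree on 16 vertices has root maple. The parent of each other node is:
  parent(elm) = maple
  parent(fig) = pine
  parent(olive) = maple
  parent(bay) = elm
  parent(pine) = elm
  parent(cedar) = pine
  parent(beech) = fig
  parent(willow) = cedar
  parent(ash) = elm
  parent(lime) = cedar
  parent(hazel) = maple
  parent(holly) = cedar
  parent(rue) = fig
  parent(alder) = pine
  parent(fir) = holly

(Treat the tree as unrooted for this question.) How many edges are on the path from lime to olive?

Walking from lime: lime – cedar – pine – elm – maple – olive. Length 5.

5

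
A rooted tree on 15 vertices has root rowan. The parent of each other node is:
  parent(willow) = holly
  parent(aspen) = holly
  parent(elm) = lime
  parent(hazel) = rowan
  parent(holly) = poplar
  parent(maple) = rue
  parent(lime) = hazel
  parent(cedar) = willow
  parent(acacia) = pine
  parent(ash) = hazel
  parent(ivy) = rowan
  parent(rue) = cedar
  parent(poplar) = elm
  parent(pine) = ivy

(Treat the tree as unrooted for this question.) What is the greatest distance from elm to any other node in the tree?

6

Distances from elm peak at 6, attained at acacia (maple also at distance 6).
elm – lime – hazel – rowan – ivy – pine – acacia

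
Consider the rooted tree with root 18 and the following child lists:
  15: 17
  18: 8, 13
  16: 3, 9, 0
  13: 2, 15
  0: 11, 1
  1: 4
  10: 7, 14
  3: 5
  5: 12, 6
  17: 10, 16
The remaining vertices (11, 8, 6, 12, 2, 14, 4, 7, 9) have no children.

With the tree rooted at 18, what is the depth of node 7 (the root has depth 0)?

5

Climbing from 7 to the root: 7–10–17–15–13–18. That's 5 steps.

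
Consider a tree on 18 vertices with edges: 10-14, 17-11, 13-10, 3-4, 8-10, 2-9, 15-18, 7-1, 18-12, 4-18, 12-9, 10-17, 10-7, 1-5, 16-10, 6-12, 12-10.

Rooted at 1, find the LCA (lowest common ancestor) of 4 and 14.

10

Path 4→root: 4 18 12 10 7 1; path 14→root: 14 10 7 1.
First common node: 10.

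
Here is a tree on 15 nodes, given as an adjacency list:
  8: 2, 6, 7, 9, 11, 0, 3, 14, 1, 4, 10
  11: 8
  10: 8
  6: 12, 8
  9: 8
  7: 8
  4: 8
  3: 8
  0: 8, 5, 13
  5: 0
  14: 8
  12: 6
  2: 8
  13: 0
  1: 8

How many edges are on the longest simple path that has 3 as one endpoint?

3

Distances from 3 peak at 3, attained at 13 (5, 12 also at distance 3).
3-8-0-13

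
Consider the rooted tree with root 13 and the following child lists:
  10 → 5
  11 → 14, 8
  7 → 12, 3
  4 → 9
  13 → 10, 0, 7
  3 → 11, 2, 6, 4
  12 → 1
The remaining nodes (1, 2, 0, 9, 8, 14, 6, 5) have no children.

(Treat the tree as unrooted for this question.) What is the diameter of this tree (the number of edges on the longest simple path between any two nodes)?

6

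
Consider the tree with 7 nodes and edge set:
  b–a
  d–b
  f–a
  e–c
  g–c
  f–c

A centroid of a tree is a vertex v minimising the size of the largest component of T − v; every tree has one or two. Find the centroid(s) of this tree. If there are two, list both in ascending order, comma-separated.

Delete f: the remaining components have sizes 3, 3. Max 3 ≤ 3, so f is a centroid.
Every other node leaves some component of size > 3, so the centroid is unique.

f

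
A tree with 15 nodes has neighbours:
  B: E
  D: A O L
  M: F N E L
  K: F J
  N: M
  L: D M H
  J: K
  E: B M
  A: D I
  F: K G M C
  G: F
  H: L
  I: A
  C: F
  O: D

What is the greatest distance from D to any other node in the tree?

The node farthest from D is J, via D–L–M–F–K–J — 5 edges.

5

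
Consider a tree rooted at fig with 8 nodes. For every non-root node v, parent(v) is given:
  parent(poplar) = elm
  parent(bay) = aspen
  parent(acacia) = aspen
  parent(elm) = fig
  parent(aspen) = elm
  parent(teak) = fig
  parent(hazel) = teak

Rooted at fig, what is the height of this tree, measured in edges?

3

The longest root-to-leaf path is fig-elm-aspen-acacia (3 edges).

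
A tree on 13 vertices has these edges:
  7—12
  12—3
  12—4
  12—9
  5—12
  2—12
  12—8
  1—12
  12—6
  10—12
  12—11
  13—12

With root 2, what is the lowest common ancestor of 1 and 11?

12

Path 1→root: 1 12 2; path 11→root: 11 12 2.
First common node: 12.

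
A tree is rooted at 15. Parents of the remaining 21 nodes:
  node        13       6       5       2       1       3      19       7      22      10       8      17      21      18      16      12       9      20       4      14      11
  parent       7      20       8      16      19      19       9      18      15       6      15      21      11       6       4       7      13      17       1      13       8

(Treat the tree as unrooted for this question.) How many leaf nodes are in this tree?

7

The leaves are 2, 3, 5, 10, 12, 14, 22.
That is 7 leaves.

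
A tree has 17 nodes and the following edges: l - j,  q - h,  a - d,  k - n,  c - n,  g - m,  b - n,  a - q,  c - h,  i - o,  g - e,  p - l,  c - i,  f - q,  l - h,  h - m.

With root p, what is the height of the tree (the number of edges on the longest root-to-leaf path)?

5

A deepest node is k, reached by p → l → h → c → n → k.
That path has 5 edges, so the height is 5.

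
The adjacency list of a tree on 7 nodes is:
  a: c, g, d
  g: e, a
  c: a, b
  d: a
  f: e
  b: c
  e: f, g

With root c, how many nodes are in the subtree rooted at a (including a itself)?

The subtree rooted at a contains: a, g, d, e, f — 5 nodes.

5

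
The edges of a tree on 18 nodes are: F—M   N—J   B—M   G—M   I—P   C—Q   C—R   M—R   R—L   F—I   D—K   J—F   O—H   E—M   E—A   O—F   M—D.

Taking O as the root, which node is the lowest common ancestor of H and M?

Ancestors of H (toward the root): H, O.
Ancestors of M: M, F, O.
The deepest node appearing in both lists is O.

O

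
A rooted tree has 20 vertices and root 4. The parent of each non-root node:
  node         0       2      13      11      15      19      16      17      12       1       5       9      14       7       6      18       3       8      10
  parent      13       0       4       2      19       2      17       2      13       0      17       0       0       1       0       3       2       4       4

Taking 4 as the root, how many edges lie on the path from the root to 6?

4 → 13 → 0 → 6 — 3 edges.

3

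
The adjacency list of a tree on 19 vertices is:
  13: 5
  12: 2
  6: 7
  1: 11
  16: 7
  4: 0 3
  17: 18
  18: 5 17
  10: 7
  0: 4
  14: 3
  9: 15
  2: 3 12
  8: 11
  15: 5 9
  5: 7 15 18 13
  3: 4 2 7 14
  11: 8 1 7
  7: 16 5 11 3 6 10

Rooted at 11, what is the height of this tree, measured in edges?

A deepest node is 12, reached by 11 → 7 → 3 → 2 → 12.
That path has 4 edges, so the height is 4.

4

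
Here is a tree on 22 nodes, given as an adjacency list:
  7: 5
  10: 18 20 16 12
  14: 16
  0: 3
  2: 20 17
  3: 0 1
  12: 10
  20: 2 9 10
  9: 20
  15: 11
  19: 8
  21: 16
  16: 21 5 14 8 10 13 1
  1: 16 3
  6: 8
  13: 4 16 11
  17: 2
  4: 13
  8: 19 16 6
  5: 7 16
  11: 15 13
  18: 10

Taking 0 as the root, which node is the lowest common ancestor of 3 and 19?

3

Ancestors of 3 (toward the root): 3, 0.
Ancestors of 19: 19, 8, 16, 1, 3, 0.
The deepest node appearing in both lists is 3.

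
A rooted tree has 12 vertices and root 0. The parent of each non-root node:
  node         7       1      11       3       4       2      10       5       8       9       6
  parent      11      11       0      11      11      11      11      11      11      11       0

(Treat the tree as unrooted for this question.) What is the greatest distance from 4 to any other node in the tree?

Distances from 4 peak at 3, attained at 6.
4 – 11 – 0 – 6

3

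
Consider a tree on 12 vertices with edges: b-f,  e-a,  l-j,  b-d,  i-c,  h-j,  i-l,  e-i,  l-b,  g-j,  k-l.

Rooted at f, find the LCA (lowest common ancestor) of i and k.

l

Ancestors of i (toward the root): i, l, b, f.
Ancestors of k: k, l, b, f.
The deepest node appearing in both lists is l.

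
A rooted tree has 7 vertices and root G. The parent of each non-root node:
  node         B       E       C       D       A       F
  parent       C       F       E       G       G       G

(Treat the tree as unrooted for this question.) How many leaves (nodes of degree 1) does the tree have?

3

Degree-1 nodes: A, B, D — 3 of them.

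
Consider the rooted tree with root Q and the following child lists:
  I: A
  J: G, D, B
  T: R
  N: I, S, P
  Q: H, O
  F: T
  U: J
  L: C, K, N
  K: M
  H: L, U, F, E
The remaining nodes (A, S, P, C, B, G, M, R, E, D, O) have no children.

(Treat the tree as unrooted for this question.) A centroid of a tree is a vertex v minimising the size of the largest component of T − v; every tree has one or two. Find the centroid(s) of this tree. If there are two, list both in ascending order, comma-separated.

If H is removed the pieces have sizes 9, 5, 3, 2, 1, all ≤ ⌊21/2⌋ = 10.
Every other node leaves some component of size > 10, so the centroid is unique.

H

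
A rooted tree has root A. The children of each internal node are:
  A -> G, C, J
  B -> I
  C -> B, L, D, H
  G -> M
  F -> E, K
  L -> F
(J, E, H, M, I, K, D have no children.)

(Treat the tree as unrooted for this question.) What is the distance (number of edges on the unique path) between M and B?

4

The path is M - G - A - C - B, which has 4 edges.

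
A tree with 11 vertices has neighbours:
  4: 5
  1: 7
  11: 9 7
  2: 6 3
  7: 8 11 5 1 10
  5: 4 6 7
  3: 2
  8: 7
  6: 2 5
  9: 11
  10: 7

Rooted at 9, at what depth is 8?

3

9 – 11 – 7 – 8 — 3 edges.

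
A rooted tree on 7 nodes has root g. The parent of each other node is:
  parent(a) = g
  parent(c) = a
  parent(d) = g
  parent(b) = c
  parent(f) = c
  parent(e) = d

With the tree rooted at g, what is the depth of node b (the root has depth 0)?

3

Path from g to b: g–a–c–b, which has 3 edges.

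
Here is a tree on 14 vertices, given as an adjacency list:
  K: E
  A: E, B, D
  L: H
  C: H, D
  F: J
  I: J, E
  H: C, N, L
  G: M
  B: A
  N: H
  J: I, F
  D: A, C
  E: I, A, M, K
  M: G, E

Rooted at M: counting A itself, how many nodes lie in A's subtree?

The subtree rooted at A contains: A, D, B, C, H, L, N — 7 nodes.

7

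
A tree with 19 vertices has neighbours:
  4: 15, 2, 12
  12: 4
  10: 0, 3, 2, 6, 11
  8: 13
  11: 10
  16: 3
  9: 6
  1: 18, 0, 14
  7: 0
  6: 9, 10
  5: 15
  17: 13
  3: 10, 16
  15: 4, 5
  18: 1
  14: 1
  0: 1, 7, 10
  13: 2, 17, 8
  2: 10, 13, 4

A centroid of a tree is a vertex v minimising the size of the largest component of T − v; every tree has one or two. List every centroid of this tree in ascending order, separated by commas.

Removing 10 splits the tree into components of sizes 8, 5, 2, 2, 1; the largest is 8 ≤ ⌊19/2⌋ = 9.
Every other node leaves some component of size > 9, so the centroid is unique.

10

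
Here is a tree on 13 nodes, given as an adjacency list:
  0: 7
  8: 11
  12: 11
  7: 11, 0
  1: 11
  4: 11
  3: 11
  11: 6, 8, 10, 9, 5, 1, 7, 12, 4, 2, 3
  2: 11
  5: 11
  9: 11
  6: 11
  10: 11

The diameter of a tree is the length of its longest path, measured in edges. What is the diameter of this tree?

3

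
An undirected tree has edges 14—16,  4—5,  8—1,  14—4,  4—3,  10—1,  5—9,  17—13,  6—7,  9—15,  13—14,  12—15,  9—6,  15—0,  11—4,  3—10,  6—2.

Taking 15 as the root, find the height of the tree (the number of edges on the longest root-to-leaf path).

7

8 sits deepest: 15 – 9 – 5 – 4 – 3 – 10 – 1 – 8 — 7 edges from the root.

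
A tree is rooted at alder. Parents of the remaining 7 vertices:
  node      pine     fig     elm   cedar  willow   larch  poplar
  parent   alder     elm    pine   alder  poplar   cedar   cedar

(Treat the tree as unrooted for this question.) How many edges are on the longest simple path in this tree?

6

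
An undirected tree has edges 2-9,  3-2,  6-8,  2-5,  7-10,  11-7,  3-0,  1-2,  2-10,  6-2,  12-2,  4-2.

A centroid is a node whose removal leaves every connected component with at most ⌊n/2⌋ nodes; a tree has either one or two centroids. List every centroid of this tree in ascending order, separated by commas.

Removing 2 splits the tree into components of sizes 3, 2, 2, 1, 1, 1, 1, 1; the largest is 3 ≤ ⌊13/2⌋ = 6.
No neighbour of 2 does as well, so 2 is the unique centroid.

2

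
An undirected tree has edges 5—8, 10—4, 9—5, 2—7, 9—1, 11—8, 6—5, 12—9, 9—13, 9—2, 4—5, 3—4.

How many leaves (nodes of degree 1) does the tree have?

8

Degree-1 nodes: 1, 3, 6, 7, 10, 11, 12, 13 — 8 of them.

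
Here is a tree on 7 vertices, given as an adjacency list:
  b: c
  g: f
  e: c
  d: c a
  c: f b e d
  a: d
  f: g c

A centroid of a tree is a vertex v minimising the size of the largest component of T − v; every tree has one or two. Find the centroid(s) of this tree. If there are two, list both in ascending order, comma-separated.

c

Removing c splits the tree into components of sizes 2, 2, 1, 1; the largest is 2 ≤ ⌊7/2⌋ = 3.
Every other node leaves some component of size > 3, so the centroid is unique.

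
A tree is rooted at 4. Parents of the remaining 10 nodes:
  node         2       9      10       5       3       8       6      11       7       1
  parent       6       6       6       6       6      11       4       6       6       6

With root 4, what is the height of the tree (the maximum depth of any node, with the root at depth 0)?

3

A deepest node is 8, reached by 4–6–11–8.
That path has 3 edges, so the height is 3.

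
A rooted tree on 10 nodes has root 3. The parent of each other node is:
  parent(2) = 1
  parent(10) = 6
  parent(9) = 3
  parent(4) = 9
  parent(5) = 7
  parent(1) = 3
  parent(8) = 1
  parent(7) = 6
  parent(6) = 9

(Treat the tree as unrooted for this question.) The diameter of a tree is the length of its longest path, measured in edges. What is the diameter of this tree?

A longest path is 5 - 7 - 6 - 9 - 3 - 1 - 8, with 6 edges.

6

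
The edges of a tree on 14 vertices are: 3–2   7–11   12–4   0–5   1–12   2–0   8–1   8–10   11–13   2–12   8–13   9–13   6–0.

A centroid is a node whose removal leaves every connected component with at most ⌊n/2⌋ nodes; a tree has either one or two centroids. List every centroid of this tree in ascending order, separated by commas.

Delete 1: the remaining components have sizes 7, 6. Max 7 ≤ 7, so 1 is a centroid.
Its neighbour 12 also leaves a largest component of size 7, so both are centroids.

1, 12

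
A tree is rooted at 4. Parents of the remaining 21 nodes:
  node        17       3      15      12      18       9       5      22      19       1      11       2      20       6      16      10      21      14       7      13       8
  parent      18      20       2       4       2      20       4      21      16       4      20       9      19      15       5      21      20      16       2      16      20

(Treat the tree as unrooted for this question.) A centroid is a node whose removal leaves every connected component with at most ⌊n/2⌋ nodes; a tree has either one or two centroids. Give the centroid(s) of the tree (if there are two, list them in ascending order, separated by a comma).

Removing 20 splits the tree into components of sizes 8, 7, 3, 1, 1, 1; the largest is 8 ≤ ⌊22/2⌋ = 11.
Every other node leaves some component of size > 11, so the centroid is unique.

20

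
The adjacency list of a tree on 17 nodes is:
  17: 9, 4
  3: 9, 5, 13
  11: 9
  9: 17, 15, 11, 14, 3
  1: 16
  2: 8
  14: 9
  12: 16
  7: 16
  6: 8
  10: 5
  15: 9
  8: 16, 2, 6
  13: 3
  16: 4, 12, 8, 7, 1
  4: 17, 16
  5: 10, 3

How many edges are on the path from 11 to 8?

Walking from 11: 11–9–17–4–16–8. Length 5.

5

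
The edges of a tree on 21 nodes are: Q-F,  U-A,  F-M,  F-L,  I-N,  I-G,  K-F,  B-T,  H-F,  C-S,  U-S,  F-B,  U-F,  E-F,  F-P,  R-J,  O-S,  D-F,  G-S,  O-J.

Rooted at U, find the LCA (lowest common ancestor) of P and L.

F

Path P→root: P F U; path L→root: L F U.
First common node: F.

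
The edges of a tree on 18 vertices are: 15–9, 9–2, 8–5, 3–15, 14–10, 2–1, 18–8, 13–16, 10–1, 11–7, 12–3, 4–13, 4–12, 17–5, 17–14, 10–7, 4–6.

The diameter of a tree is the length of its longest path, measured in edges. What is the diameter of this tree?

Starting from 16, a farthest node is 18 at distance 14.
One longest path: 16 – 13 – 4 – 12 – 3 – 15 – 9 – 2 – 1 – 10 – 14 – 17 – 5 – 8 – 18.
So the diameter is 14.

14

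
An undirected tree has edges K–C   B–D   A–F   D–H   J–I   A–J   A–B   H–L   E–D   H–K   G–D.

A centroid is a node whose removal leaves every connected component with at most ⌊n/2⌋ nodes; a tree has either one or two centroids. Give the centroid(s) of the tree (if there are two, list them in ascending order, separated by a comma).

Removing D splits the tree into components of sizes 5, 4, 1, 1; the largest is 5 ≤ ⌊12/2⌋ = 6.
Every other node leaves some component of size > 6, so the centroid is unique.

D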